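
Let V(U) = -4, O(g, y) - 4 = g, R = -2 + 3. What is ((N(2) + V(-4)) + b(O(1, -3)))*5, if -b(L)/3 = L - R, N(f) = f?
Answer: -70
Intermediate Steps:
R = 1
O(g, y) = 4 + g
b(L) = 3 - 3*L (b(L) = -3*(L - 1*1) = -3*(L - 1) = -3*(-1 + L) = 3 - 3*L)
((N(2) + V(-4)) + b(O(1, -3)))*5 = ((2 - 4) + (3 - 3*(4 + 1)))*5 = (-2 + (3 - 3*5))*5 = (-2 + (3 - 15))*5 = (-2 - 12)*5 = -14*5 = -70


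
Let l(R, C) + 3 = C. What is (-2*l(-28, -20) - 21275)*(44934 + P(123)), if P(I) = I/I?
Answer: -953925115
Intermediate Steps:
P(I) = 1
l(R, C) = -3 + C
(-2*l(-28, -20) - 21275)*(44934 + P(123)) = (-2*(-3 - 20) - 21275)*(44934 + 1) = (-2*(-23) - 21275)*44935 = (46 - 21275)*44935 = -21229*44935 = -953925115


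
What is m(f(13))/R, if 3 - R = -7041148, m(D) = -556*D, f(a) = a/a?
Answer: -556/7041151 ≈ -7.8964e-5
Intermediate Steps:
f(a) = 1
R = 7041151 (R = 3 - 1*(-7041148) = 3 + 7041148 = 7041151)
m(f(13))/R = -556*1/7041151 = -556/7041151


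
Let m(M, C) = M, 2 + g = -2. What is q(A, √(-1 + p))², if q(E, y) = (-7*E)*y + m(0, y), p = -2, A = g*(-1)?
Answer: -2352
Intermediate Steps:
g = -4 (g = -2 - 2 = -4)
A = 4 (A = -4*(-1) = 4)
q(E, y) = -7*E*y (q(E, y) = (-7*E)*y + 0 = -7*E*y + 0 = -7*E*y)
q(A, √(-1 + p))² = (-7*4*√(-1 - 2))² = (-7*4*√(-3))² = (-7*4*I*√3)² = (-28*I*√3)² = -2352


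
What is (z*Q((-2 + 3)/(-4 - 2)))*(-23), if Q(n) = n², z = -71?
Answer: 1633/36 ≈ 45.361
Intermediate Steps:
(z*Q((-2 + 3)/(-4 - 2)))*(-23) = -71*(-2 + 3)²/(-4 - 2)²*(-23) = -71*(1/(-6))²*(-23) = -71*(1*(-⅙))²*(-23) = -71*(-⅙)²*(-23) = -71*1/36*(-23) = -71/36*(-23) = 1633/36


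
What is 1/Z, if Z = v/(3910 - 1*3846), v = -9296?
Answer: -4/581 ≈ -0.0068847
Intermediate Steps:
Z = -581/4 (Z = -9296/(3910 - 1*3846) = -9296/(3910 - 3846) = -9296/64 = -9296*1/64 = -581/4 ≈ -145.25)
1/Z = 1/(-581/4) = -4/581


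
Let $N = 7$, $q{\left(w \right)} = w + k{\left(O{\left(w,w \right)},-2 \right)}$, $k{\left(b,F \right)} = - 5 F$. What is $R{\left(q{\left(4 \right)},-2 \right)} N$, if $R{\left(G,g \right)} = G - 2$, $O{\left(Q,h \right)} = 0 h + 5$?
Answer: $84$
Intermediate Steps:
$O{\left(Q,h \right)} = 5$ ($O{\left(Q,h \right)} = 0 + 5 = 5$)
$q{\left(w \right)} = 10 + w$ ($q{\left(w \right)} = w - -10 = w + 10 = 10 + w$)
$R{\left(G,g \right)} = -2 + G$
$R{\left(q{\left(4 \right)},-2 \right)} N = \left(-2 + \left(10 + 4\right)\right) 7 = \left(-2 + 14\right) 7 = 12 \cdot 7 = 84$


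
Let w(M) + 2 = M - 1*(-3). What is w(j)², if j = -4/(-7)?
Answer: 121/49 ≈ 2.4694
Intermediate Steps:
j = 4/7 (j = -4*(-⅐) = 4/7 ≈ 0.57143)
w(M) = 1 + M (w(M) = -2 + (M - 1*(-3)) = -2 + (M + 3) = -2 + (3 + M) = 1 + M)
w(j)² = (1 + 4/7)² = (11/7)² = 121/49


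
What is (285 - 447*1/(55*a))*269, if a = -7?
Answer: 29636268/385 ≈ 76977.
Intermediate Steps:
(285 - 447*1/(55*a))*269 = (285 - 447/((-7*55)))*269 = (285 - 447/(-385))*269 = (285 - 447*(-1/385))*269 = (285 + 447/385)*269 = (110172/385)*269 = 29636268/385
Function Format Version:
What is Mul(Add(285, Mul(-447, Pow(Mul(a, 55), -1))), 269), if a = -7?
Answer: Rational(29636268, 385) ≈ 76977.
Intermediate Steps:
Mul(Add(285, Mul(-447, Pow(Mul(a, 55), -1))), 269) = Mul(Add(285, Mul(-447, Pow(Mul(-7, 55), -1))), 269) = Mul(Add(285, Mul(-447, Pow(-385, -1))), 269) = Mul(Add(285, Mul(-447, Rational(-1, 385))), 269) = Mul(Add(285, Rational(447, 385)), 269) = Mul(Rational(110172, 385), 269) = Rational(29636268, 385)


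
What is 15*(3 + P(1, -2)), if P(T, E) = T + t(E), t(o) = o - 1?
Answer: 15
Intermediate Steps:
t(o) = -1 + o
P(T, E) = -1 + E + T (P(T, E) = T + (-1 + E) = -1 + E + T)
15*(3 + P(1, -2)) = 15*(3 + (-1 - 2 + 1)) = 15*(3 - 2) = 15*1 = 15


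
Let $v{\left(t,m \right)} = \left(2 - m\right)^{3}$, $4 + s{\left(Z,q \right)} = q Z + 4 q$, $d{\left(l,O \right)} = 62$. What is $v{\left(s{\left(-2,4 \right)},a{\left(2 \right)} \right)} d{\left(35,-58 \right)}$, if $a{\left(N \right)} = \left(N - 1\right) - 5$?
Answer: $13392$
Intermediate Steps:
$s{\left(Z,q \right)} = -4 + 4 q + Z q$ ($s{\left(Z,q \right)} = -4 + \left(q Z + 4 q\right) = -4 + \left(Z q + 4 q\right) = -4 + \left(4 q + Z q\right) = -4 + 4 q + Z q$)
$a{\left(N \right)} = -6 + N$ ($a{\left(N \right)} = \left(-1 + N\right) - 5 = -6 + N$)
$v{\left(s{\left(-2,4 \right)},a{\left(2 \right)} \right)} d{\left(35,-58 \right)} = - \left(-2 + \left(-6 + 2\right)\right)^{3} \cdot 62 = - \left(-2 - 4\right)^{3} \cdot 62 = - \left(-6\right)^{3} \cdot 62 = \left(-1\right) \left(-216\right) 62 = 216 \cdot 62 = 13392$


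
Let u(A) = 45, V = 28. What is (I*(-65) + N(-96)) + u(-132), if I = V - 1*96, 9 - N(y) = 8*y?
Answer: 5242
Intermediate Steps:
N(y) = 9 - 8*y
I = -68 (I = 28 - 1*96 = 28 - 96 = -68)
(I*(-65) + N(-96)) + u(-132) = (-68*(-65) + (9 - 8*(-96))) + 45 = (4420 + (9 + 768)) + 45 = (4420 + 777) + 45 = 5197 + 45 = 5242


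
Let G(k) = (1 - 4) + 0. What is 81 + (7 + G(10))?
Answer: 85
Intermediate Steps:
G(k) = -3 (G(k) = -3 + 0 = -3)
81 + (7 + G(10)) = 81 + (7 - 3) = 81 + 4 = 85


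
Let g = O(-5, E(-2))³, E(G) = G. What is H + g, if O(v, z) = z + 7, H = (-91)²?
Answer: 8406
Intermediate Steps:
H = 8281
O(v, z) = 7 + z
g = 125 (g = (7 - 2)³ = 5³ = 125)
H + g = 8281 + 125 = 8406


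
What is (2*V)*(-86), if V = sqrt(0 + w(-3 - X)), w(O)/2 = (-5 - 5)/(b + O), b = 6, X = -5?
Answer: -86*I*sqrt(10) ≈ -271.96*I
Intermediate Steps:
w(O) = -20/(6 + O) (w(O) = 2*((-5 - 5)/(6 + O)) = 2*(-10/(6 + O)) = -20/(6 + O))
V = I*sqrt(10)/2 (V = sqrt(0 - 20/(6 + (-3 - 1*(-5)))) = sqrt(0 - 20/(6 + (-3 + 5))) = sqrt(0 - 20/(6 + 2)) = sqrt(0 - 20/8) = sqrt(0 - 20*1/8) = sqrt(0 - 5/2) = sqrt(-5/2) = I*sqrt(10)/2 ≈ 1.5811*I)
(2*V)*(-86) = (2*(I*sqrt(10)/2))*(-86) = (I*sqrt(10))*(-86) = -86*I*sqrt(10)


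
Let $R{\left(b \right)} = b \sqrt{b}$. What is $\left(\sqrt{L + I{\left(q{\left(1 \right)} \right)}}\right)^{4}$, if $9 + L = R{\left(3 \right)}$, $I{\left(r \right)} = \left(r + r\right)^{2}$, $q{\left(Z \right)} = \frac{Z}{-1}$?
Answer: $52 - 30 \sqrt{3} \approx 0.038476$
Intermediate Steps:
$q{\left(Z \right)} = - Z$ ($q{\left(Z \right)} = Z \left(-1\right) = - Z$)
$R{\left(b \right)} = b^{\frac{3}{2}}$
$I{\left(r \right)} = 4 r^{2}$ ($I{\left(r \right)} = \left(2 r\right)^{2} = 4 r^{2}$)
$L = -9 + 3 \sqrt{3}$ ($L = -9 + 3^{\frac{3}{2}} = -9 + 3 \sqrt{3} \approx -3.8038$)
$\left(\sqrt{L + I{\left(q{\left(1 \right)} \right)}}\right)^{4} = \left(\sqrt{\left(-9 + 3 \sqrt{3}\right) + 4 \left(\left(-1\right) 1\right)^{2}}\right)^{4} = \left(\sqrt{\left(-9 + 3 \sqrt{3}\right) + 4 \left(-1\right)^{2}}\right)^{4} = \left(\sqrt{\left(-9 + 3 \sqrt{3}\right) + 4 \cdot 1}\right)^{4} = \left(\sqrt{\left(-9 + 3 \sqrt{3}\right) + 4}\right)^{4} = \left(\sqrt{-5 + 3 \sqrt{3}}\right)^{4} = \left(-5 + 3 \sqrt{3}\right)^{2}$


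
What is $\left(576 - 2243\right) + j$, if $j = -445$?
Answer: $-2112$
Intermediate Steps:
$\left(576 - 2243\right) + j = \left(576 - 2243\right) - 445 = -1667 - 445 = -2112$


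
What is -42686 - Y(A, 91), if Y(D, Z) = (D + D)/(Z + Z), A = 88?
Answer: -3884514/91 ≈ -42687.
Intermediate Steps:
Y(D, Z) = D/Z (Y(D, Z) = (2*D)/((2*Z)) = (2*D)*(1/(2*Z)) = D/Z)
-42686 - Y(A, 91) = -42686 - 88/91 = -3884514/91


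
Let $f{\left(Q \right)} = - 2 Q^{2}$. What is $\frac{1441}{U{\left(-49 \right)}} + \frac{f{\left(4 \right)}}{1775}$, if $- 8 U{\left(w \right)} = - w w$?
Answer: $\frac{20385368}{4261775} \approx 4.7833$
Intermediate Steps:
$U{\left(w \right)} = \frac{w^{2}}{8}$ ($U{\left(w \right)} = - \frac{- w w}{8} = - \frac{\left(-1\right) w^{2}}{8} = \frac{w^{2}}{8}$)
$\frac{1441}{U{\left(-49 \right)}} + \frac{f{\left(4 \right)}}{1775} = \frac{1441}{\frac{1}{8} \left(-49\right)^{2}} + \frac{\left(-2\right) 4^{2}}{1775} = \frac{1441}{\frac{1}{8} \cdot 2401} + \left(-2\right) 16 \cdot \frac{1}{1775} = \frac{1441}{\frac{2401}{8}} - \frac{32}{1775} = 1441 \cdot \frac{8}{2401} - \frac{32}{1775} = \frac{11528}{2401} - \frac{32}{1775} = \frac{20385368}{4261775}$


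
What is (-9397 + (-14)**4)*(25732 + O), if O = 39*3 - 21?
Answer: 749502732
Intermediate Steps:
O = 96 (O = 117 - 21 = 96)
(-9397 + (-14)**4)*(25732 + O) = (-9397 + (-14)**4)*(25732 + 96) = (-9397 + 38416)*25828 = 29019*25828 = 749502732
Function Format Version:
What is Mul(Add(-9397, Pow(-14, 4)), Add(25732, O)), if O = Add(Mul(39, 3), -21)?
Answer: 749502732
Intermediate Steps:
O = 96 (O = Add(117, -21) = 96)
Mul(Add(-9397, Pow(-14, 4)), Add(25732, O)) = Mul(Add(-9397, Pow(-14, 4)), Add(25732, 96)) = Mul(Add(-9397, 38416), 25828) = Mul(29019, 25828) = 749502732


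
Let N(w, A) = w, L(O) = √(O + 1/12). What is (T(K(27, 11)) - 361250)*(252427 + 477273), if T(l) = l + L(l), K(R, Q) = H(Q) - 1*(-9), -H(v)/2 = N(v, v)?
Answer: -263613611100 + 364850*I*√465/3 ≈ -2.6361e+11 + 2.6225e+6*I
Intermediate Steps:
L(O) = √(1/12 + O) (L(O) = √(O + 1/12) = √(1/12 + O))
H(v) = -2*v
K(R, Q) = 9 - 2*Q (K(R, Q) = -2*Q - 1*(-9) = -2*Q + 9 = 9 - 2*Q)
T(l) = l + √(3 + 36*l)/6
(T(K(27, 11)) - 361250)*(252427 + 477273) = (((9 - 2*11) + √(3 + 36*(9 - 2*11))/6) - 361250)*(252427 + 477273) = (((9 - 22) + √(3 + 36*(9 - 22))/6) - 361250)*729700 = ((-13 + √(3 + 36*(-13))/6) - 361250)*729700 = ((-13 + √(3 - 468)/6) - 361250)*729700 = ((-13 + √(-465)/6) - 361250)*729700 = ((-13 + (I*√465)/6) - 361250)*729700 = ((-13 + I*√465/6) - 361250)*729700 = (-361263 + I*√465/6)*729700 = -263613611100 + 364850*I*√465/3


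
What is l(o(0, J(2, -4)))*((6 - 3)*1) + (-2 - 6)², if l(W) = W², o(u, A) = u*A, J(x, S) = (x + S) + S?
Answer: 64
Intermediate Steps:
J(x, S) = x + 2*S (J(x, S) = (S + x) + S = x + 2*S)
o(u, A) = A*u
l(o(0, J(2, -4)))*((6 - 3)*1) + (-2 - 6)² = ((2 + 2*(-4))*0)²*((6 - 3)*1) + (-2 - 6)² = ((2 - 8)*0)²*(3*1) + (-8)² = (-6*0)²*3 + 64 = 0²*3 + 64 = 0*3 + 64 = 0 + 64 = 64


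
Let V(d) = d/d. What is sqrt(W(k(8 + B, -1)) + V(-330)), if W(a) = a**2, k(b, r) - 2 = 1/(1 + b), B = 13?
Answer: sqrt(2509)/22 ≈ 2.2768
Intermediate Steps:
V(d) = 1
k(b, r) = 2 + 1/(1 + b)
sqrt(W(k(8 + B, -1)) + V(-330)) = sqrt(((3 + 2*(8 + 13))/(1 + (8 + 13)))**2 + 1) = sqrt(((3 + 2*21)/(1 + 21))**2 + 1) = sqrt(((3 + 42)/22)**2 + 1) = sqrt(((1/22)*45)**2 + 1) = sqrt((45/22)**2 + 1) = sqrt(2025/484 + 1) = sqrt(2509/484) = sqrt(2509)/22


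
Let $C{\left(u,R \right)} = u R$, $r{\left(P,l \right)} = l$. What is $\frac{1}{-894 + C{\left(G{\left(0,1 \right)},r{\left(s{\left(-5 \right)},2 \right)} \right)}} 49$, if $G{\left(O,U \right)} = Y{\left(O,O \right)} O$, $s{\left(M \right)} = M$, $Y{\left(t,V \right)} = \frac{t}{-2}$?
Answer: $- \frac{49}{894} \approx -0.05481$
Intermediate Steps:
$Y{\left(t,V \right)} = - \frac{t}{2}$ ($Y{\left(t,V \right)} = t \left(- \frac{1}{2}\right) = - \frac{t}{2}$)
$G{\left(O,U \right)} = - \frac{O^{2}}{2}$ ($G{\left(O,U \right)} = - \frac{O}{2} O = - \frac{O^{2}}{2}$)
$C{\left(u,R \right)} = R u$
$\frac{1}{-894 + C{\left(G{\left(0,1 \right)},r{\left(s{\left(-5 \right)},2 \right)} \right)}} 49 = \frac{1}{-894 + 2 \left(- \frac{0^{2}}{2}\right)} 49 = \frac{1}{-894 + 2 \left(\left(- \frac{1}{2}\right) 0\right)} 49 = \frac{1}{-894 + 2 \cdot 0} \cdot 49 = \frac{1}{-894 + 0} \cdot 49 = \frac{1}{-894} \cdot 49 = \left(- \frac{1}{894}\right) 49 = - \frac{49}{894}$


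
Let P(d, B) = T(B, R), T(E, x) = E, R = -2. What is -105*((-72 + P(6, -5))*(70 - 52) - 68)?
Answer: 152670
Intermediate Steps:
P(d, B) = B
-105*((-72 + P(6, -5))*(70 - 52) - 68) = -105*((-72 - 5)*(70 - 52) - 68) = -105*(-77*18 - 68) = -105*(-1386 - 68) = -105*(-1454) = 152670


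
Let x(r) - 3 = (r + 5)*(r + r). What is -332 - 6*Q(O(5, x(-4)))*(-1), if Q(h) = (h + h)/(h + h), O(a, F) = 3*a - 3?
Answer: -326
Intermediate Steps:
x(r) = 3 + 2*r*(5 + r) (x(r) = 3 + (r + 5)*(r + r) = 3 + (5 + r)*(2*r) = 3 + 2*r*(5 + r))
O(a, F) = -3 + 3*a
Q(h) = 1 (Q(h) = (2*h)/((2*h)) = (2*h)*(1/(2*h)) = 1)
-332 - 6*Q(O(5, x(-4)))*(-1) = -332 - 6*1*(-1) = -332 - 6*(-1) = -332 - 1*(-6) = -332 + 6 = -326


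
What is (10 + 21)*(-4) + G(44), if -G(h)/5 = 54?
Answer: -394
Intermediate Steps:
G(h) = -270 (G(h) = -5*54 = -270)
(10 + 21)*(-4) + G(44) = (10 + 21)*(-4) - 270 = 31*(-4) - 270 = -124 - 270 = -394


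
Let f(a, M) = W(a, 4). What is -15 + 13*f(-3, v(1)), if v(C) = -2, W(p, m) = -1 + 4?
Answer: 24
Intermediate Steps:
W(p, m) = 3
f(a, M) = 3
-15 + 13*f(-3, v(1)) = -15 + 13*3 = -15 + 39 = 24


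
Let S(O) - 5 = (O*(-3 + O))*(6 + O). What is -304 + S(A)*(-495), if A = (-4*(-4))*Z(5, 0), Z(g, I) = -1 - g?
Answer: 423400421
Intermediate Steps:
A = -96 (A = (-4*(-4))*(-1 - 1*5) = 16*(-1 - 5) = 16*(-6) = -96)
S(O) = 5 + O*(-3 + O)*(6 + O) (S(O) = 5 + (O*(-3 + O))*(6 + O) = 5 + O*(-3 + O)*(6 + O))
-304 + S(A)*(-495) = -304 + (5 + (-96)³ - 18*(-96) + 3*(-96)²)*(-495) = -304 + (5 - 884736 + 1728 + 3*9216)*(-495) = -304 + (5 - 884736 + 1728 + 27648)*(-495) = -304 - 855355*(-495) = -304 + 423400725 = 423400421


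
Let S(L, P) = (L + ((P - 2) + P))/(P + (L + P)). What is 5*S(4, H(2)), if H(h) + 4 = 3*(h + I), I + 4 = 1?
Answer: 6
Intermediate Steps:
I = -3 (I = -4 + 1 = -3)
H(h) = -13 + 3*h (H(h) = -4 + 3*(h - 3) = -4 + 3*(-3 + h) = -4 + (-9 + 3*h) = -13 + 3*h)
S(L, P) = (-2 + L + 2*P)/(L + 2*P) (S(L, P) = (L + ((-2 + P) + P))/(L + 2*P) = (L + (-2 + 2*P))/(L + 2*P) = (-2 + L + 2*P)/(L + 2*P))
5*S(4, H(2)) = 5*((-2 + 4 + 2*(-13 + 3*2))/(4 + 2*(-13 + 3*2))) = 5*((-2 + 4 + 2*(-13 + 6))/(4 + 2*(-13 + 6))) = 5*((-2 + 4 + 2*(-7))/(4 + 2*(-7))) = 5*((-2 + 4 - 14)/(4 - 14)) = 5*(-12/(-10)) = 5*(-1/10*(-12)) = 5*(6/5) = 6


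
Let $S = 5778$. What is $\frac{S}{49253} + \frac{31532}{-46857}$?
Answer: $- \frac{1282305850}{2307847821} \approx -0.55563$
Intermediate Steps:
$\frac{S}{49253} + \frac{31532}{-46857} = \frac{5778}{49253} + \frac{31532}{-46857} = 5778 \cdot \frac{1}{49253} + 31532 \left(- \frac{1}{46857}\right) = \frac{5778}{49253} - \frac{31532}{46857} = - \frac{1282305850}{2307847821}$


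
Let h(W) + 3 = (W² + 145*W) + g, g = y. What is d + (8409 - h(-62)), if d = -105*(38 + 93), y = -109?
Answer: -88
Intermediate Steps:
g = -109
h(W) = -112 + W² + 145*W (h(W) = -3 + ((W² + 145*W) - 109) = -3 + (-109 + W² + 145*W) = -112 + W² + 145*W)
d = -13755 (d = -105*131 = -13755)
d + (8409 - h(-62)) = -13755 + (8409 - (-112 + (-62)² + 145*(-62))) = -13755 + (8409 - (-112 + 3844 - 8990)) = -13755 + (8409 - 1*(-5258)) = -13755 + (8409 + 5258) = -13755 + 13667 = -88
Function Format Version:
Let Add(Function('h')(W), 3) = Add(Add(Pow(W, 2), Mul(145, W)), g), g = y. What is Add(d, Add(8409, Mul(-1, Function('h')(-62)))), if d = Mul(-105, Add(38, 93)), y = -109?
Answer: -88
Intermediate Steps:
g = -109
Function('h')(W) = Add(-112, Pow(W, 2), Mul(145, W)) (Function('h')(W) = Add(-3, Add(Add(Pow(W, 2), Mul(145, W)), -109)) = Add(-3, Add(-109, Pow(W, 2), Mul(145, W))) = Add(-112, Pow(W, 2), Mul(145, W)))
d = -13755 (d = Mul(-105, 131) = -13755)
Add(d, Add(8409, Mul(-1, Function('h')(-62)))) = Add(-13755, Add(8409, Mul(-1, Add(-112, Pow(-62, 2), Mul(145, -62))))) = Add(-13755, Add(8409, Mul(-1, Add(-112, 3844, -8990)))) = Add(-13755, Add(8409, Mul(-1, -5258))) = Add(-13755, Add(8409, 5258)) = Add(-13755, 13667) = -88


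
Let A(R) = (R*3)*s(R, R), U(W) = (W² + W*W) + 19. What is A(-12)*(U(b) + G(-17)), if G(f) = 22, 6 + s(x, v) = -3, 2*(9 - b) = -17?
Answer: 211734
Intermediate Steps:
b = 35/2 (b = 9 - ½*(-17) = 9 + 17/2 = 35/2 ≈ 17.500)
s(x, v) = -9 (s(x, v) = -6 - 3 = -9)
U(W) = 19 + 2*W² (U(W) = (W² + W²) + 19 = 2*W² + 19 = 19 + 2*W²)
A(R) = -27*R (A(R) = (R*3)*(-9) = (3*R)*(-9) = -27*R)
A(-12)*(U(b) + G(-17)) = (-27*(-12))*((19 + 2*(35/2)²) + 22) = 324*((19 + 2*(1225/4)) + 22) = 324*((19 + 1225/2) + 22) = 324*(1263/2 + 22) = 324*(1307/2) = 211734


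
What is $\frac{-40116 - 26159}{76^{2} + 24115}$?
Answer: $- \frac{66275}{29891} \approx -2.2172$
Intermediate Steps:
$\frac{-40116 - 26159}{76^{2} + 24115} = - \frac{66275}{5776 + 24115} = - \frac{66275}{29891}$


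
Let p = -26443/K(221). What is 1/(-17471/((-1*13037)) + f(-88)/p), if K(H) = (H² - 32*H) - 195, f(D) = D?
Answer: 344737391/48158006597 ≈ 0.0071585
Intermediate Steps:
K(H) = -195 + H² - 32*H
p = -26443/41574 (p = -26443/(-195 + 221² - 32*221) = -26443/(-195 + 48841 - 7072) = -26443/41574 ≈ -0.63605)
1/(-17471/((-1*13037)) + f(-88)/p) = 1/(-17471/((-1*13037)) - 88/(-26443/41574)) = 1/(-17471/(-13037) - 88*(-41574/26443)) = 1/(-17471*(-1/13037) + 3658512/26443) = 1/(17471/13037 + 3658512/26443) = 1/(48158006597/344737391) = 344737391/48158006597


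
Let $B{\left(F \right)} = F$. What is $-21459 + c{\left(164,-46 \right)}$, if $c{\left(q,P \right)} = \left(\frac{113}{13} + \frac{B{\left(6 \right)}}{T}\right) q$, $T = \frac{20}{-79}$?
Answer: $- \frac{1554817}{65} \approx -23920.0$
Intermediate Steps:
$T = - \frac{20}{79}$ ($T = 20 \left(- \frac{1}{79}\right) = - \frac{20}{79} \approx -0.25316$)
$c{\left(q,P \right)} = - \frac{1951 q}{130}$ ($c{\left(q,P \right)} = \left(\frac{113}{13} + \frac{6}{- \frac{20}{79}}\right) q = \left(113 \cdot \frac{1}{13} + 6 \left(- \frac{79}{20}\right)\right) q = \left(\frac{113}{13} - \frac{237}{10}\right) q = - \frac{1951 q}{130}$)
$-21459 + c{\left(164,-46 \right)} = -21459 - \frac{159982}{65} = - \frac{1554817}{65}$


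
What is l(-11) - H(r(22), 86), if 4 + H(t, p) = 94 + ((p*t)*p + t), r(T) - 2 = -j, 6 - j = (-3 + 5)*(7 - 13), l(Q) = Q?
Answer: 118251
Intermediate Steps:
j = 18 (j = 6 - (-3 + 5)*(7 - 13) = 6 - 2*(-6) = 6 - 1*(-12) = 6 + 12 = 18)
r(T) = -16 (r(T) = 2 - 1*18 = 2 - 18 = -16)
H(t, p) = 90 + t + t*p**2 (H(t, p) = -4 + (94 + ((p*t)*p + t)) = -4 + (94 + (t*p**2 + t)) = -4 + (94 + (t + t*p**2)) = -4 + (94 + t + t*p**2) = 90 + t + t*p**2)
l(-11) - H(r(22), 86) = -11 - (90 - 16 - 16*86**2) = -11 - (90 - 16 - 16*7396) = -11 - (90 - 16 - 118336) = -11 - 1*(-118262) = -11 + 118262 = 118251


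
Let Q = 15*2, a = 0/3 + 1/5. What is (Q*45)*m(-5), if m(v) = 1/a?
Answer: 6750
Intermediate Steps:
a = ⅕ (a = 0*(⅓) + 1*(⅕) = 0 + ⅕ = ⅕ ≈ 0.20000)
Q = 30
m(v) = 5 (m(v) = 1/(⅕) = 5)
(Q*45)*m(-5) = (30*45)*5 = 1350*5 = 6750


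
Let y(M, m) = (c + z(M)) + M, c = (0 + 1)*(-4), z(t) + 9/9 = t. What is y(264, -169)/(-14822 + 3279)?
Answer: -523/11543 ≈ -0.045309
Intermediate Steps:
z(t) = -1 + t
c = -4 (c = 1*(-4) = -4)
y(M, m) = -5 + 2*M (y(M, m) = (-4 + (-1 + M)) + M = (-5 + M) + M = -5 + 2*M)
y(264, -169)/(-14822 + 3279) = (-5 + 2*264)/(-14822 + 3279) = (-5 + 528)/(-11543) = 523*(-1/11543) = -523/11543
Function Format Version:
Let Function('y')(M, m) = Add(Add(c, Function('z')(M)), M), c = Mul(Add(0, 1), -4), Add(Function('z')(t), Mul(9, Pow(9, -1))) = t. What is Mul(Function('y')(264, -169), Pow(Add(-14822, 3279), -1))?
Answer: Rational(-523, 11543) ≈ -0.045309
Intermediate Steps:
Function('z')(t) = Add(-1, t)
c = -4 (c = Mul(1, -4) = -4)
Function('y')(M, m) = Add(-5, Mul(2, M)) (Function('y')(M, m) = Add(Add(-4, Add(-1, M)), M) = Add(Add(-5, M), M) = Add(-5, Mul(2, M)))
Mul(Function('y')(264, -169), Pow(Add(-14822, 3279), -1)) = Mul(Add(-5, Mul(2, 264)), Pow(Add(-14822, 3279), -1)) = Mul(Add(-5, 528), Pow(-11543, -1)) = Mul(523, Rational(-1, 11543)) = Rational(-523, 11543)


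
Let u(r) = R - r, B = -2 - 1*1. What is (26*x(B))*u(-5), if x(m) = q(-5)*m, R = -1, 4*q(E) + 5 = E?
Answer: 780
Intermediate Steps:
q(E) = -5/4 + E/4
B = -3 (B = -2 - 1 = -3)
u(r) = -1 - r
x(m) = -5*m/2 (x(m) = (-5/4 + (¼)*(-5))*m = (-5/4 - 5/4)*m = -5*m/2)
(26*x(B))*u(-5) = (26*(-5/2*(-3)))*(-1 - 1*(-5)) = (26*(15/2))*(-1 + 5) = 195*4 = 780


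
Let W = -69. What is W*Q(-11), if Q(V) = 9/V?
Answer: 621/11 ≈ 56.455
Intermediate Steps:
W*Q(-11) = -621/(-11) = -621*(-1)/11 = -69*(-9/11) = 621/11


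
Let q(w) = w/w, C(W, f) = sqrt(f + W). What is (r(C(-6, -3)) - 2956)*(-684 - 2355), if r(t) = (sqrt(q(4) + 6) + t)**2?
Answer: 8989362 - 18234*I*sqrt(7) ≈ 8.9894e+6 - 48243.0*I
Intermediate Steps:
C(W, f) = sqrt(W + f)
q(w) = 1
r(t) = (t + sqrt(7))**2 (r(t) = (sqrt(1 + 6) + t)**2 = (sqrt(7) + t)**2 = (t + sqrt(7))**2)
(r(C(-6, -3)) - 2956)*(-684 - 2355) = ((sqrt(-6 - 3) + sqrt(7))**2 - 2956)*(-684 - 2355) = ((sqrt(-9) + sqrt(7))**2 - 2956)*(-3039) = ((3*I + sqrt(7))**2 - 2956)*(-3039) = ((sqrt(7) + 3*I)**2 - 2956)*(-3039) = (-2956 + (sqrt(7) + 3*I)**2)*(-3039) = 8983284 - 3039*(sqrt(7) + 3*I)**2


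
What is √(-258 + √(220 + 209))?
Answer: √(-258 + √429) ≈ 15.404*I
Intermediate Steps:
√(-258 + √(220 + 209)) = √(-258 + √429)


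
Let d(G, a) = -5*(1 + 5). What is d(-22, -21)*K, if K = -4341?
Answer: 130230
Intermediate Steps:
d(G, a) = -30 (d(G, a) = -5*6 = -30)
d(-22, -21)*K = -30*(-4341) = 130230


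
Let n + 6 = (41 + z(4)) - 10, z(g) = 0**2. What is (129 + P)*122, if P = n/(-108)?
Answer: 848327/54 ≈ 15710.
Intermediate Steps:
z(g) = 0
n = 25 (n = -6 + ((41 + 0) - 10) = -6 + (41 - 10) = -6 + 31 = 25)
P = -25/108 (P = 25/(-108) = 25*(-1/108) = -25/108 ≈ -0.23148)
(129 + P)*122 = (129 - 25/108)*122 = (13907/108)*122 = 848327/54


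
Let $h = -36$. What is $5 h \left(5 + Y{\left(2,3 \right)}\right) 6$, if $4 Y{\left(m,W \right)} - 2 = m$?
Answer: $-6480$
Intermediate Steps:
$Y{\left(m,W \right)} = \frac{1}{2} + \frac{m}{4}$
$5 h \left(5 + Y{\left(2,3 \right)}\right) 6 = 5 \left(-36\right) \left(5 + \left(\frac{1}{2} + \frac{1}{4} \cdot 2\right)\right) 6 = - 180 \left(5 + \left(\frac{1}{2} + \frac{1}{2}\right)\right) 6 = - 180 \left(5 + 1\right) 6 = - 180 \cdot 6 \cdot 6 = \left(-180\right) 36 = -6480$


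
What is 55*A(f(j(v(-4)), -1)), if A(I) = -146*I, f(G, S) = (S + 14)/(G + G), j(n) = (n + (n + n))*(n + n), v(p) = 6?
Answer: -52195/216 ≈ -241.64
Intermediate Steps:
j(n) = 6*n² (j(n) = (n + 2*n)*(2*n) = (3*n)*(2*n) = 6*n²)
f(G, S) = (14 + S)/(2*G) (f(G, S) = (14 + S)/((2*G)) = (14 + S)*(1/(2*G)) = (14 + S)/(2*G))
55*A(f(j(v(-4)), -1)) = 55*(-73*(14 - 1)/(6*6²)) = 55*(-73*13/(6*36)) = 55*(-73*13/216) = 55*(-146*13/432) = 55*(-949/216) = -52195/216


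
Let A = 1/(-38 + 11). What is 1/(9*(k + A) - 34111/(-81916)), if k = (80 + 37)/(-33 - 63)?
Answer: -1965984/21401051 ≈ -0.091864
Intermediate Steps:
k = -39/32 (k = 117/(-96) = 117*(-1/96) = -39/32 ≈ -1.2188)
A = -1/27 (A = 1/(-27) = -1/27 ≈ -0.037037)
1/(9*(k + A) - 34111/(-81916)) = 1/(9*(-39/32 - 1/27) - 34111/(-81916)) = 1/(9*(-1085/864) - 34111*(-1/81916)) = 1/(-1085/96 + 34111/81916) = 1/(-21401051/1965984) = -1965984/21401051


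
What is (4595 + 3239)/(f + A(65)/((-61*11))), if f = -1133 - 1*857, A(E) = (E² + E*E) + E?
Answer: -5256614/1343805 ≈ -3.9117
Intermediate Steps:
A(E) = E + 2*E² (A(E) = (E² + E²) + E = 2*E² + E = E + 2*E²)
f = -1990 (f = -1133 - 857 = -1990)
(4595 + 3239)/(f + A(65)/((-61*11))) = (4595 + 3239)/(-1990 + (65*(1 + 2*65))/((-61*11))) = 7834/(-1990 + (65*(1 + 130))/(-671)) = 7834/(-1990 + (65*131)*(-1/671)) = 7834/(-1990 + 8515*(-1/671)) = 7834/(-1990 - 8515/671) = 7834/(-1343805/671) = 7834*(-671/1343805) = -5256614/1343805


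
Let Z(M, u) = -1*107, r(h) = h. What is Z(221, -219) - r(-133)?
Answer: 26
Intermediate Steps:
Z(M, u) = -107
Z(221, -219) - r(-133) = -107 - 1*(-133) = -107 + 133 = 26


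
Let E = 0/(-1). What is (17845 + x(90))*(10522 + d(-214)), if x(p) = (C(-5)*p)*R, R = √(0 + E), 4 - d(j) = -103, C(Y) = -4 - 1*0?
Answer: 189674505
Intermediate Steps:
E = 0 (E = 0*(-1) = 0)
C(Y) = -4 (C(Y) = -4 + 0 = -4)
d(j) = 107 (d(j) = 4 - 1*(-103) = 4 + 103 = 107)
R = 0 (R = √(0 + 0) = √0 = 0)
x(p) = 0 (x(p) = -4*p*0 = 0)
(17845 + x(90))*(10522 + d(-214)) = (17845 + 0)*(10522 + 107) = 17845*10629 = 189674505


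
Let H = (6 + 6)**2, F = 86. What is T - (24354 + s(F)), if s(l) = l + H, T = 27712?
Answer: 3128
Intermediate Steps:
H = 144 (H = 12**2 = 144)
s(l) = 144 + l (s(l) = l + 144 = 144 + l)
T - (24354 + s(F)) = 27712 - (24354 + (144 + 86)) = 27712 - (24354 + 230) = 27712 - 1*24584 = 27712 - 24584 = 3128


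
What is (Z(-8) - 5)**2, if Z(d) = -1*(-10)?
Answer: 25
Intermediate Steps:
Z(d) = 10
(Z(-8) - 5)**2 = (10 - 5)**2 = 5**2 = 25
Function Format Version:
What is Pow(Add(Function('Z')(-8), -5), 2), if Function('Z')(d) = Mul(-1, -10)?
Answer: 25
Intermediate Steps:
Function('Z')(d) = 10
Pow(Add(Function('Z')(-8), -5), 2) = Pow(Add(10, -5), 2) = Pow(5, 2) = 25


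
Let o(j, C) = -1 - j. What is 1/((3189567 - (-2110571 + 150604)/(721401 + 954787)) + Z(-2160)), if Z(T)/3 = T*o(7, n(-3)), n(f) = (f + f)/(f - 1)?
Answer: 1676188/5433209476483 ≈ 3.0851e-7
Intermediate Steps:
n(f) = 2*f/(-1 + f) (n(f) = (2*f)/(-1 + f) = 2*f/(-1 + f))
Z(T) = -24*T (Z(T) = 3*(T*(-1 - 1*7)) = 3*(T*(-1 - 7)) = 3*(T*(-8)) = 3*(-8*T) = -24*T)
1/((3189567 - (-2110571 + 150604)/(721401 + 954787)) + Z(-2160)) = 1/((3189567 - (-2110571 + 150604)/(721401 + 954787)) - 24*(-2160)) = 1/((3189567 - (-1959967)/1676188) + 51840) = 1/((3189567 - 1*(-1959967/1676188)) + 51840) = 1/((3189567 + 1959967/1676188) + 51840) = 1/(5346315890563/1676188 + 51840) = 1/(5433209476483/1676188) = 1676188/5433209476483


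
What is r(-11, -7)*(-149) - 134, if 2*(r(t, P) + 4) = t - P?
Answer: 760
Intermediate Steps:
r(t, P) = -4 + t/2 - P/2 (r(t, P) = -4 + (t - P)/2 = -4 + (t/2 - P/2) = -4 + t/2 - P/2)
r(-11, -7)*(-149) - 134 = (-4 + (½)*(-11) - ½*(-7))*(-149) - 134 = (-4 - 11/2 + 7/2)*(-149) - 134 = -6*(-149) - 134 = 894 - 134 = 760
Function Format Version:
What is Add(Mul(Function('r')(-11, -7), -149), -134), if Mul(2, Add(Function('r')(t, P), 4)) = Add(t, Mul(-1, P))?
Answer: 760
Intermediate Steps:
Function('r')(t, P) = Add(-4, Mul(Rational(1, 2), t), Mul(Rational(-1, 2), P)) (Function('r')(t, P) = Add(-4, Mul(Rational(1, 2), Add(t, Mul(-1, P)))) = Add(-4, Add(Mul(Rational(1, 2), t), Mul(Rational(-1, 2), P))) = Add(-4, Mul(Rational(1, 2), t), Mul(Rational(-1, 2), P)))
Add(Mul(Function('r')(-11, -7), -149), -134) = Add(Mul(Add(-4, Mul(Rational(1, 2), -11), Mul(Rational(-1, 2), -7)), -149), -134) = Add(Mul(Add(-4, Rational(-11, 2), Rational(7, 2)), -149), -134) = Add(Mul(-6, -149), -134) = Add(894, -134) = 760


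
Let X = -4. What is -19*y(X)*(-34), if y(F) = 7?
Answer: 4522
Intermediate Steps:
-19*y(X)*(-34) = -19*7*(-34) = -133*(-34) = 4522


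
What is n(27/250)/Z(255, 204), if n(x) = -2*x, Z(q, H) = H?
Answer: -9/8500 ≈ -0.0010588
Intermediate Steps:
n(27/250)/Z(255, 204) = -54/250/204 = -54/250*(1/204) = -2*27/250*(1/204) = -27/125*1/204 = -9/8500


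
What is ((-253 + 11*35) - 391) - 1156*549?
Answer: -634903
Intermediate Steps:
((-253 + 11*35) - 391) - 1156*549 = ((-253 + 385) - 391) - 634644 = (132 - 391) - 634644 = -259 - 634644 = -634903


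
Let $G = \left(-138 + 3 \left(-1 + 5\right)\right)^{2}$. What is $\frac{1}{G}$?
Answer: $\frac{1}{15876} \approx 6.2988 \cdot 10^{-5}$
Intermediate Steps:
$G = 15876$ ($G = \left(-138 + 3 \cdot 4\right)^{2} = \left(-138 + 12\right)^{2} = \left(-126\right)^{2} = 15876$)
$\frac{1}{G} = \frac{1}{15876}$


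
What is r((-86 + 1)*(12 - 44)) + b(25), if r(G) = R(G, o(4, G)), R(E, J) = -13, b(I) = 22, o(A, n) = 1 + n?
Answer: 9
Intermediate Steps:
r(G) = -13
r((-86 + 1)*(12 - 44)) + b(25) = -13 + 22 = 9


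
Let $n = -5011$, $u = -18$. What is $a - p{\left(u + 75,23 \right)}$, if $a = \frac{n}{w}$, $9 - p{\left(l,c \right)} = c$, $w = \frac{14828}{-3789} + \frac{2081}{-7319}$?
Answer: $\frac{140593258175}{116411041} \approx 1207.7$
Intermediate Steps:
$w = - \frac{116411041}{27731691}$ ($w = 14828 \left(- \frac{1}{3789}\right) + 2081 \left(- \frac{1}{7319}\right) = - \frac{14828}{3789} - \frac{2081}{7319} = - \frac{116411041}{27731691} \approx -4.1978$)
$p{\left(l,c \right)} = 9 - c$
$a = \frac{138963503601}{116411041}$ ($a = - \frac{5011}{- \frac{116411041}{27731691}} = \left(-5011\right) \left(- \frac{27731691}{116411041}\right) = \frac{138963503601}{116411041} \approx 1193.7$)
$a - p{\left(u + 75,23 \right)} = \frac{138963503601}{116411041} - \left(9 - 23\right) = \frac{138963503601}{116411041} - -14 = \frac{138963503601}{116411041} + 14 = \frac{140593258175}{116411041}$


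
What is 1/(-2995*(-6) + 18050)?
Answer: 1/36020 ≈ 2.7762e-5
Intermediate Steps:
1/(-2995*(-6) + 18050) = 1/(17970 + 18050) = 1/36020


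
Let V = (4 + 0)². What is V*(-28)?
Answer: -448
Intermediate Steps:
V = 16 (V = 4² = 16)
V*(-28) = 16*(-28) = -448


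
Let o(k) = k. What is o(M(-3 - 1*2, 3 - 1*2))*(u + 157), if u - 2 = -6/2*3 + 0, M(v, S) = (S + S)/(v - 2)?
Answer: -300/7 ≈ -42.857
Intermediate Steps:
M(v, S) = 2*S/(-2 + v) (M(v, S) = (2*S)/(-2 + v) = 2*S/(-2 + v))
u = -7 (u = 2 + (-6/2*3 + 0) = 2 + (-6*½*3 + 0) = 2 + (-3*3 + 0) = 2 + (-9 + 0) = 2 - 9 = -7)
o(M(-3 - 1*2, 3 - 1*2))*(u + 157) = (2*(3 - 1*2)/(-2 + (-3 - 1*2)))*(-7 + 157) = (2*(3 - 2)/(-2 + (-3 - 2)))*150 = (2*1/(-2 - 5))*150 = (2*1/(-7))*150 = (2*1*(-⅐))*150 = -2/7*150 = -300/7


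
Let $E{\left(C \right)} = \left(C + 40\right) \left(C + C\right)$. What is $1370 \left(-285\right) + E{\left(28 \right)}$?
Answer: $-386642$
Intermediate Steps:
$E{\left(C \right)} = 2 C \left(40 + C\right)$ ($E{\left(C \right)} = \left(40 + C\right) 2 C = 2 C \left(40 + C\right)$)
$1370 \left(-285\right) + E{\left(28 \right)} = 1370 \left(-285\right) + 2 \cdot 28 \left(40 + 28\right) = -390450 + 2 \cdot 28 \cdot 68 = -390450 + 3808 = -386642$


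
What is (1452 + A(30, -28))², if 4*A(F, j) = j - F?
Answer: 8265625/4 ≈ 2.0664e+6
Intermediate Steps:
A(F, j) = -F/4 + j/4 (A(F, j) = (j - F)/4 = -F/4 + j/4)
(1452 + A(30, -28))² = (1452 + (-¼*30 + (¼)*(-28)))² = (1452 + (-15/2 - 7))² = (1452 - 29/2)² = (2875/2)² = 8265625/4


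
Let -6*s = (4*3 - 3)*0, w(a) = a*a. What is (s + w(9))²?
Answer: 6561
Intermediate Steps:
w(a) = a²
s = 0 (s = -(4*3 - 3)*0/6 = -(12 - 3)*0/6 = -3*0/2 = -⅙*0 = 0)
(s + w(9))² = (0 + 9²)² = (0 + 81)² = 81² = 6561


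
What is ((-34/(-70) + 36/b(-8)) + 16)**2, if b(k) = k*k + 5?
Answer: 187443481/648025 ≈ 289.25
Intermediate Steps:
b(k) = 5 + k**2 (b(k) = k**2 + 5 = 5 + k**2)
((-34/(-70) + 36/b(-8)) + 16)**2 = ((-34/(-70) + 36/(5 + (-8)**2)) + 16)**2 = ((-34*(-1/70) + 36/(5 + 64)) + 16)**2 = ((17/35 + 36/69) + 16)**2 = ((17/35 + 36*(1/69)) + 16)**2 = ((17/35 + 12/23) + 16)**2 = (811/805 + 16)**2 = (13691/805)**2 = 187443481/648025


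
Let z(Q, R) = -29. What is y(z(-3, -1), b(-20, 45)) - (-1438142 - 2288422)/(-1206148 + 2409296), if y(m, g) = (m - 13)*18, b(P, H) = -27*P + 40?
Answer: -226463331/300787 ≈ -752.90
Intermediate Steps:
b(P, H) = 40 - 27*P
y(m, g) = -234 + 18*m (y(m, g) = (-13 + m)*18 = -234 + 18*m)
y(z(-3, -1), b(-20, 45)) - (-1438142 - 2288422)/(-1206148 + 2409296) = (-234 + 18*(-29)) - (-1438142 - 2288422)/(-1206148 + 2409296) = (-234 - 522) - (-3726564)/1203148 = -756 - (-3726564)/1203148 = -756 - 1*(-931641/300787) = -756 + 931641/300787 = -226463331/300787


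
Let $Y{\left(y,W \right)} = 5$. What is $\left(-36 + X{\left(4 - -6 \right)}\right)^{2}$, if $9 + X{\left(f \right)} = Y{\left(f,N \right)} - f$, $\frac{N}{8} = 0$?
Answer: $2500$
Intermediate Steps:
$N = 0$ ($N = 8 \cdot 0 = 0$)
$X{\left(f \right)} = -4 - f$ ($X{\left(f \right)} = -9 - \left(-5 + f\right) = -4 - f$)
$\left(-36 + X{\left(4 - -6 \right)}\right)^{2} = \left(-36 - \left(8 + 6\right)\right)^{2} = \left(-36 - 14\right)^{2} = \left(-50\right)^{2} = 2500$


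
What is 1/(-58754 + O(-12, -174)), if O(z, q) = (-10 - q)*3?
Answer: -1/58262 ≈ -1.7164e-5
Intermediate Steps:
O(z, q) = -30 - 3*q
1/(-58754 + O(-12, -174)) = 1/(-58754 + (-30 - 3*(-174))) = 1/(-58754 + (-30 + 522)) = 1/(-58754 + 492) = 1/(-58262) = -1/58262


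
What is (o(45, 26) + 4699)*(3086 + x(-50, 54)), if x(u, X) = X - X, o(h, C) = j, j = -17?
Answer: 14448652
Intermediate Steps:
o(h, C) = -17
x(u, X) = 0
(o(45, 26) + 4699)*(3086 + x(-50, 54)) = (-17 + 4699)*(3086 + 0) = 4682*3086 = 14448652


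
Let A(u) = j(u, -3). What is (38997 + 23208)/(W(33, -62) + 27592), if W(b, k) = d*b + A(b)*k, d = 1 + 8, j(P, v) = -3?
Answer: 12441/5615 ≈ 2.2157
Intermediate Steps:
A(u) = -3
d = 9
W(b, k) = -3*k + 9*b (W(b, k) = 9*b - 3*k = -3*k + 9*b)
(38997 + 23208)/(W(33, -62) + 27592) = (38997 + 23208)/((-3*(-62) + 9*33) + 27592) = 62205/((186 + 297) + 27592) = 62205/(483 + 27592) = 62205/28075 = 62205*(1/28075) = 12441/5615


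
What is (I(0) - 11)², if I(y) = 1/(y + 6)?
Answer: 4225/36 ≈ 117.36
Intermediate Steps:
I(y) = 1/(6 + y)
(I(0) - 11)² = (1/(6 + 0) - 11)² = (1/6 - 11)² = (⅙ - 11)² = (-65/6)² = 4225/36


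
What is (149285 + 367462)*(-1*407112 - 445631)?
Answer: -440652387021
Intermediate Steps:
(149285 + 367462)*(-1*407112 - 445631) = 516747*(-407112 - 445631) = 516747*(-852743) = -440652387021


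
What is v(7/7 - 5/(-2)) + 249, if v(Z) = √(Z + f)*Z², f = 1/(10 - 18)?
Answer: 249 + 147*√6/16 ≈ 271.50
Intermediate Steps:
f = -⅛ (f = 1/(-8) = -⅛ ≈ -0.12500)
v(Z) = Z²*√(-⅛ + Z) (v(Z) = √(Z - ⅛)*Z² = √(-⅛ + Z)*Z² = Z²*√(-⅛ + Z))
v(7/7 - 5/(-2)) + 249 = (7/7 - 5/(-2))²*√(-2 + 16*(7/7 - 5/(-2)))/4 + 249 = (7*(⅐) - 5*(-½))²*√(-2 + 16*(7*(⅐) - 5*(-½)))/4 + 249 = (1 + 5/2)²*√(-2 + 16*(1 + 5/2))/4 + 249 = (7/2)²*√(-2 + 16*(7/2))/4 + 249 = (¼)*(49/4)*√(-2 + 56) + 249 = (¼)*(49/4)*√54 + 249 = (¼)*(49/4)*(3*√6) + 249 = 147*√6/16 + 249 = 249 + 147*√6/16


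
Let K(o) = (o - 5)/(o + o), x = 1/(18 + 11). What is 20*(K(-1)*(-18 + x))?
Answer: -31260/29 ≈ -1077.9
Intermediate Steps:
x = 1/29 ≈ 0.034483
K(o) = (-5 + o)/(2*o) (K(o) = (-5 + o)/((2*o)) = (-5 + o)*(1/(2*o)) = (-5 + o)/(2*o))
20*(K(-1)*(-18 + x)) = 20*(((½)*(-5 - 1)/(-1))*(-18 + 1/29)) = 20*(((½)*(-1)*(-6))*(-521/29)) = 20*(3*(-521/29)) = 20*(-1563/29) = -31260/29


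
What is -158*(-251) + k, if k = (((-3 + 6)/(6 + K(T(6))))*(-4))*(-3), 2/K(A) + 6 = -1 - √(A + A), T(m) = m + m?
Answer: 912287/23 - 9*√6/46 ≈ 39664.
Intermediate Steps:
T(m) = 2*m
K(A) = 2/(-7 - √2*√A) (K(A) = 2/(-6 + (-1 - √(A + A))) = 2/(-6 + (-1 - √(2*A))) = 2/(-6 + (-1 - √2*√A)) = 2/(-7 - √2*√A))
k = 36/(6 - 2/(7 + 2*√6)) (k = (((-3 + 6)/(6 - 2/(7 + √2*√(2*6))))*(-4))*(-3) = ((3/(6 - 2/(7 + √2*√12)))*(-4))*(-3) = ((3/(6 - 2/(7 + √2*(2*√3))))*(-4))*(-3) = ((3/(6 - 2/(7 + 2*√6)))*(-4))*(-3) = -12/(6 - 2/(7 + 2*√6))*(-3) = 36/(6 - 2/(7 + 2*√6)) ≈ 6.1729)
-158*(-251) + k = -158*(-251) + (153/23 - 9*√6/46) = 39658 + (153/23 - 9*√6/46) = 912287/23 - 9*√6/46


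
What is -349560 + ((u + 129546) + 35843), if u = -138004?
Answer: -322175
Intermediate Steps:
-349560 + ((u + 129546) + 35843) = -349560 + ((-138004 + 129546) + 35843) = -349560 + (-8458 + 35843) = -349560 + 27385 = -322175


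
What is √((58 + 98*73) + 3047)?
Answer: √10259 ≈ 101.29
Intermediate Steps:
√((58 + 98*73) + 3047) = √((58 + 7154) + 3047) = √(7212 + 3047) = √10259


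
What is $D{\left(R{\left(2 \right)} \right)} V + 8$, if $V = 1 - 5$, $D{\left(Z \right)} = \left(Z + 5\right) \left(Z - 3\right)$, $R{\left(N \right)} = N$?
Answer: $36$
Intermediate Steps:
$D{\left(Z \right)} = \left(-3 + Z\right) \left(5 + Z\right)$ ($D{\left(Z \right)} = \left(5 + Z\right) \left(-3 + Z\right) = \left(-3 + Z\right) \left(5 + Z\right)$)
$V = -4$
$D{\left(R{\left(2 \right)} \right)} V + 8 = \left(-15 + 2^{2} + 2 \cdot 2\right) \left(-4\right) + 8 = \left(-15 + 4 + 4\right) \left(-4\right) + 8 = \left(-7\right) \left(-4\right) + 8 = 28 + 8 = 36$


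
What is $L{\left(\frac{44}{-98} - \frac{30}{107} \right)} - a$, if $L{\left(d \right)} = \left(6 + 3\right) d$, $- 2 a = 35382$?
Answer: $\frac{92719497}{5243} \approx 17684.0$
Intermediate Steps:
$a = -17691$ ($a = \left(- \frac{1}{2}\right) 35382 = -17691$)
$L{\left(d \right)} = 9 d$
$L{\left(\frac{44}{-98} - \frac{30}{107} \right)} - a = 9 \left(\frac{44}{-98} - \frac{30}{107}\right) - -17691 = 9 \left(44 \left(- \frac{1}{98}\right) - \frac{30}{107}\right) + 17691 = 9 \left(- \frac{22}{49} - \frac{30}{107}\right) + 17691 = 9 \left(- \frac{3824}{5243}\right) + 17691 = - \frac{34416}{5243} + 17691 = \frac{92719497}{5243}$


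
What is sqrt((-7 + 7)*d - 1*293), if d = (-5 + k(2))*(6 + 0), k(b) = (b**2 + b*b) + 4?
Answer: I*sqrt(293) ≈ 17.117*I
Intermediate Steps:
k(b) = 4 + 2*b**2 (k(b) = (b**2 + b**2) + 4 = 2*b**2 + 4 = 4 + 2*b**2)
d = 42 (d = (-5 + (4 + 2*2**2))*(6 + 0) = (-5 + (4 + 2*4))*6 = (-5 + (4 + 8))*6 = (-5 + 12)*6 = 7*6 = 42)
sqrt((-7 + 7)*d - 1*293) = sqrt((-7 + 7)*42 - 1*293) = sqrt(0*42 - 293) = sqrt(0 - 293) = sqrt(-293) = I*sqrt(293)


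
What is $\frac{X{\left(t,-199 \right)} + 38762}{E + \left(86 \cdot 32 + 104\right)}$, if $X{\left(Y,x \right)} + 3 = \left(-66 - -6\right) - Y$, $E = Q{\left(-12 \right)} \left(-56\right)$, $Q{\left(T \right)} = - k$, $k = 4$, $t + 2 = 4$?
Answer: $\frac{38697}{3080} \approx 12.564$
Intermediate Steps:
$t = 2$ ($t = -2 + 4 = 2$)
$Q{\left(T \right)} = -4$ ($Q{\left(T \right)} = \left(-1\right) 4 = -4$)
$E = 224$ ($E = \left(-4\right) \left(-56\right) = 224$)
$X{\left(Y,x \right)} = -63 - Y$ ($X{\left(Y,x \right)} = -3 - \left(60 + Y\right) = -63 - Y$)
$\frac{X{\left(t,-199 \right)} + 38762}{E + \left(86 \cdot 32 + 104\right)} = \frac{\left(-63 - 2\right) + 38762}{224 + \left(86 \cdot 32 + 104\right)} = \frac{\left(-63 - 2\right) + 38762}{224 + \left(2752 + 104\right)} = \frac{-65 + 38762}{224 + 2856} = \frac{38697}{3080}$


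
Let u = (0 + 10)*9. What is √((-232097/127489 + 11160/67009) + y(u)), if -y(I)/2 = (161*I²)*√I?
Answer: √(-228184699850313977 - 1079488888011245924717400*√10)/371430887 ≈ 4974.3*I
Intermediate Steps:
u = 90 (u = 10*9 = 90)
y(I) = -322*I^(5/2) (y(I) = -2*161*I²*√I = -322*I^(5/2))
√((-232097/127489 + 11160/67009) + y(u)) = √((-232097/127489 + 11160/67009) - 7824600*√10) = √(-14129810633/8542910401 - 7824600*√10)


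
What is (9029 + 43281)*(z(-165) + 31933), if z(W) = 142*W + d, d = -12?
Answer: 444164210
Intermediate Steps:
z(W) = -12 + 142*W (z(W) = 142*W - 12 = -12 + 142*W)
(9029 + 43281)*(z(-165) + 31933) = (9029 + 43281)*((-12 + 142*(-165)) + 31933) = 52310*((-12 - 23430) + 31933) = 52310*(-23442 + 31933) = 52310*8491 = 444164210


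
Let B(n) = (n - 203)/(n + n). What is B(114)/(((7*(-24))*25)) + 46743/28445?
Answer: 8952725681/5447786400 ≈ 1.6434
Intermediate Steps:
B(n) = (-203 + n)/(2*n) (B(n) = (-203 + n)/((2*n)) = (-203 + n)*(1/(2*n)) = (-203 + n)/(2*n))
B(114)/(((7*(-24))*25)) + 46743/28445 = ((1/2)*(-203 + 114)/114)/(((7*(-24))*25)) + 46743/28445 = ((1/2)*(1/114)*(-89))/((-168*25)) + 46743*(1/28445) = -89/228/(-4200) + 46743/28445 = -89/228*(-1/4200) + 46743/28445 = 89/957600 + 46743/28445 = 8952725681/5447786400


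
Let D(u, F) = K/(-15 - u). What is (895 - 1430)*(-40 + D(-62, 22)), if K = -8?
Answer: 1010080/47 ≈ 21491.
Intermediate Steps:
D(u, F) = -8/(-15 - u)
(895 - 1430)*(-40 + D(-62, 22)) = (895 - 1430)*(-40 + 8/(15 - 62)) = -535*(-40 + 8/(-47)) = -535*(-40 + 8*(-1/47)) = -535*(-40 - 8/47) = -535*(-1888/47) = 1010080/47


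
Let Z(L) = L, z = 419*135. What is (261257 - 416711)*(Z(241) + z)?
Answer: -8830719924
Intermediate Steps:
z = 56565
(261257 - 416711)*(Z(241) + z) = (261257 - 416711)*(241 + 56565) = -155454*56806 = -8830719924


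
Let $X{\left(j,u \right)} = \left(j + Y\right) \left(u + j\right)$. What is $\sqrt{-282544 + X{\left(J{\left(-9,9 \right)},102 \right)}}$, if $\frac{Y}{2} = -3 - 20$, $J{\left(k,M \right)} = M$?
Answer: $i \sqrt{286651} \approx 535.4 i$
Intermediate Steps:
$Y = -46$ ($Y = 2 \left(-3 - 20\right) = 2 \left(-23\right) = -46$)
$X{\left(j,u \right)} = \left(-46 + j\right) \left(j + u\right)$ ($X{\left(j,u \right)} = \left(j - 46\right) \left(u + j\right) = \left(-46 + j\right) \left(j + u\right)$)
$\sqrt{-282544 + X{\left(J{\left(-9,9 \right)},102 \right)}} = \sqrt{-282544 + \left(9^{2} - 414 - 4692 + 9 \cdot 102\right)} = \sqrt{-282544 + \left(81 - 414 - 4692 + 918\right)} = \sqrt{-282544 - 4107} = \sqrt{-286651} = i \sqrt{286651}$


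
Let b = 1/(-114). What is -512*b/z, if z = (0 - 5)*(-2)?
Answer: 128/285 ≈ 0.44912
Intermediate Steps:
b = -1/114 ≈ -0.0087719
z = 10 (z = -5*(-2) = 10)
-512*b/z = -(-256)/(57*10) = -512*(-1/1140) = 128/285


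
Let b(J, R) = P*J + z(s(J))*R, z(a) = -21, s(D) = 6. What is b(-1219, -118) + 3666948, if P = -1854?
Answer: 5929452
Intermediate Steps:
b(J, R) = -1854*J - 21*R
b(-1219, -118) + 3666948 = (-1854*(-1219) - 21*(-118)) + 3666948 = (2260026 + 2478) + 3666948 = 2262504 + 3666948 = 5929452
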